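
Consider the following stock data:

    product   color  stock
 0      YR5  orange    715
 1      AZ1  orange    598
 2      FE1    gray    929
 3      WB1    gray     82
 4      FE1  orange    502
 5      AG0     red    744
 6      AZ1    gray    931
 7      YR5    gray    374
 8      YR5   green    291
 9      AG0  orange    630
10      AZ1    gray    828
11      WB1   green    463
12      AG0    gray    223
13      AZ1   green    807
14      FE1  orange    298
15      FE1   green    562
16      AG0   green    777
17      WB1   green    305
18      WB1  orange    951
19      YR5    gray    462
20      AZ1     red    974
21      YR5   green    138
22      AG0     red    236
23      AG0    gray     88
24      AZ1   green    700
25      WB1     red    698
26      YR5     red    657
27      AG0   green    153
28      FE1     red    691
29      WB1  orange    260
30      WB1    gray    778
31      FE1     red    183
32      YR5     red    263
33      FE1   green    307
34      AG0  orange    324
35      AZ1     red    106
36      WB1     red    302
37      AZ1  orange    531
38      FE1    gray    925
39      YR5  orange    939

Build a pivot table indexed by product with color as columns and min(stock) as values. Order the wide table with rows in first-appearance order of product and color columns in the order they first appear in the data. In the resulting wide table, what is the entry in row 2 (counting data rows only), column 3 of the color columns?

106

With rows in first-appearance order of product, row 2 is product=AZ1. color columns in first-appearance order: orange, gray, red, green; column 3 is red.
Long rows with product=AZ1, color=red: min(974, 106) = 106.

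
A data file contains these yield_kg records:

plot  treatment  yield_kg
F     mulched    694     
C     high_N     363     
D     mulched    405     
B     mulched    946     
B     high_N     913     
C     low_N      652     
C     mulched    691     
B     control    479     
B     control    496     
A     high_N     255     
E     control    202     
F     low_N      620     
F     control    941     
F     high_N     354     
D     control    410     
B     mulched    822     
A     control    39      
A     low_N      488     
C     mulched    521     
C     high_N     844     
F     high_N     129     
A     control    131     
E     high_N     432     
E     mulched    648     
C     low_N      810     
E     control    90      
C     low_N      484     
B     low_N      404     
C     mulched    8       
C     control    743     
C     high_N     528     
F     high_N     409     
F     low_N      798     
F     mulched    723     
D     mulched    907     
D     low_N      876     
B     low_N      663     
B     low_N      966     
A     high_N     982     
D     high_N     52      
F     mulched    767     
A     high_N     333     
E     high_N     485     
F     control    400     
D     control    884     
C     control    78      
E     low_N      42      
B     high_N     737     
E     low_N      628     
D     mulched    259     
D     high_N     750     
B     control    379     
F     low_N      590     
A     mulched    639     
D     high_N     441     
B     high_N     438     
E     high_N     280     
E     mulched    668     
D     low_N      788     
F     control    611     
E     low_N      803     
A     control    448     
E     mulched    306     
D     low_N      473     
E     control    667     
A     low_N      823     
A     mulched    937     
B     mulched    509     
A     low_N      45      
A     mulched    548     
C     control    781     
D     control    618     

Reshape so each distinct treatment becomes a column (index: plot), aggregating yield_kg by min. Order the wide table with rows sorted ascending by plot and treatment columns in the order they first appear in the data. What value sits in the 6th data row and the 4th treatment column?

With rows sorted ascending by plot, row 6 is plot=F. treatment columns in first-appearance order: mulched, high_N, low_N, control; column 4 is control.
Long rows with plot=F, treatment=control: min(941, 400, 611) = 400.

400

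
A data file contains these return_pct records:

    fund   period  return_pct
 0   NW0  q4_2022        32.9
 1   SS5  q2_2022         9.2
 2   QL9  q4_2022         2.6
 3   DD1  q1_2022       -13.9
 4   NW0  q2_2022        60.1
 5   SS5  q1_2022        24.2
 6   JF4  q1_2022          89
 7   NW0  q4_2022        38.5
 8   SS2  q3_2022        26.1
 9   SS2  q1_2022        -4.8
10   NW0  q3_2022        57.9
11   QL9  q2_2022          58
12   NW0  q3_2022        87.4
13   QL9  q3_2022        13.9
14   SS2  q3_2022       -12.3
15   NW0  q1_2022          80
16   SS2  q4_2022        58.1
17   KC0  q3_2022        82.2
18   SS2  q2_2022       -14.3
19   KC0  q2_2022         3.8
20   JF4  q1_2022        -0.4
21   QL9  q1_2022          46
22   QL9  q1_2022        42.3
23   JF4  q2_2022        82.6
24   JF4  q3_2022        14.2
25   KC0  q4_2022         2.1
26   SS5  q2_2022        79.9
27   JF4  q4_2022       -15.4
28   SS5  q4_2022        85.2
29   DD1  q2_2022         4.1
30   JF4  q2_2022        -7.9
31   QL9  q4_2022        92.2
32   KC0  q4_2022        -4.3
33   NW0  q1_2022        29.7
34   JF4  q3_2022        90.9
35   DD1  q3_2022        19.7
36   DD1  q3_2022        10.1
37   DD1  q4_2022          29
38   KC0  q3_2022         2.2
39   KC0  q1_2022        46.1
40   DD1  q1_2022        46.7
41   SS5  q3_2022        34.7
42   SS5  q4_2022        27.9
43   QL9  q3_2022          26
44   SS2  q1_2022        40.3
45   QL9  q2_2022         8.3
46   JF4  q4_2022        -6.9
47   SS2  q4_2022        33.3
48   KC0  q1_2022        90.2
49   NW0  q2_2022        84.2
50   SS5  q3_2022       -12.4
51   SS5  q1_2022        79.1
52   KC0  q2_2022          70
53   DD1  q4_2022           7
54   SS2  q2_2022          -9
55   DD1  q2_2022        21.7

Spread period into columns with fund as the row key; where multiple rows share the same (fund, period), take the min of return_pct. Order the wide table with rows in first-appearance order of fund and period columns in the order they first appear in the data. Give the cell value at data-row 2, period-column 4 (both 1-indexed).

-12.4

With rows in first-appearance order of fund, row 2 is fund=SS5. period columns in first-appearance order: q4_2022, q2_2022, q1_2022, q3_2022; column 4 is q3_2022.
Long rows with fund=SS5, period=q3_2022: min(34.7, -12.4) = -12.4.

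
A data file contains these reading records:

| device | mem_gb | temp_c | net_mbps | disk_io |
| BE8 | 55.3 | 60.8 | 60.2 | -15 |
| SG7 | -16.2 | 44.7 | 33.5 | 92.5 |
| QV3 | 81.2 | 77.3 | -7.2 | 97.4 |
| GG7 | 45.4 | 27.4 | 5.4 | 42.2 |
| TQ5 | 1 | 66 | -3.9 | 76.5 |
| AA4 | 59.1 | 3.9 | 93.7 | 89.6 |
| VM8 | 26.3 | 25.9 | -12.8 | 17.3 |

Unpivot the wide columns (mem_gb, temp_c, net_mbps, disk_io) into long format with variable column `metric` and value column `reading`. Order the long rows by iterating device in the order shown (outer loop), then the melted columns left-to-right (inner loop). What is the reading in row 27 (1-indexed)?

-12.8

28 rows total (7 × 4). Row 27: index ⌊(27-1)/4⌋ = 6 into device → VM8; (27-1) mod 4 = 2 into the melted columns → net_mbps.
So row 27 is (VM8, net_mbps, -12.8); reading = -12.8.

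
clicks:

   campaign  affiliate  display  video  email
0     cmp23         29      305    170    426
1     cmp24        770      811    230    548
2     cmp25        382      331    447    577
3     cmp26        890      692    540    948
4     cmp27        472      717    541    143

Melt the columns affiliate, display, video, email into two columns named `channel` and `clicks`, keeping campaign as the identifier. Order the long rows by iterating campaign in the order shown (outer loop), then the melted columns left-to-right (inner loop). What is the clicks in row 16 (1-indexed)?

948

20 rows total (5 × 4). Row 16: index ⌊(16-1)/4⌋ = 3 into campaign → cmp26; (16-1) mod 4 = 3 into the melted columns → email.
So row 16 is (cmp26, email, 948); clicks = 948.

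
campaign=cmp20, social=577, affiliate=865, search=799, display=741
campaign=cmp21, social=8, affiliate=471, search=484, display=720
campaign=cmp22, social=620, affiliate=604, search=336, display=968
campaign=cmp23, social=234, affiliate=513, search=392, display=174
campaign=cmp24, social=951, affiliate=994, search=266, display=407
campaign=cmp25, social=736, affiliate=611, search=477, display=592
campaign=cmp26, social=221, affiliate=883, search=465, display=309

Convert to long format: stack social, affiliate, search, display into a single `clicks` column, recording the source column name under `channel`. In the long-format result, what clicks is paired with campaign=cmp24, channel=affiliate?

Unpivoting turns each (campaign, wide-column) pair into one long row.
The wide cell at row cmp24, column affiliate holds 994, so the long row (cmp24, affiliate) has clicks=994.

994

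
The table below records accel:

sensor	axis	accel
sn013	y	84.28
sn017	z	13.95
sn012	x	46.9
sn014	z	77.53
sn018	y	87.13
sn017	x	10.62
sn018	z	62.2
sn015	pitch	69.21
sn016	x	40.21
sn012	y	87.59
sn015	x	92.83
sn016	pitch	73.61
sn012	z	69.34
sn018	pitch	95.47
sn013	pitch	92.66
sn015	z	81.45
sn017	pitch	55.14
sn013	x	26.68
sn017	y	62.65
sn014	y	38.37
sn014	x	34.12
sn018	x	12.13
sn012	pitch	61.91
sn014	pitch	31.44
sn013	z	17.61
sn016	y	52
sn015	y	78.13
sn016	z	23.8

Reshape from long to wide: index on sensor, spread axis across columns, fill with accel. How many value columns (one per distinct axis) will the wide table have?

4

4 distinct axis values: x, y, z, pitch.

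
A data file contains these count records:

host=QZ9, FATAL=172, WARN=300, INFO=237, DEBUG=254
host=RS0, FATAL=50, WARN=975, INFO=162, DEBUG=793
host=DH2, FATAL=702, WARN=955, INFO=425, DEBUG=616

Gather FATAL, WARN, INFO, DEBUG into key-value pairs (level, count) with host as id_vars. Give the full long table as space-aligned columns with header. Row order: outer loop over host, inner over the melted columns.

host  level  count
QZ9   FATAL  172  
QZ9   WARN   300  
QZ9   INFO   237  
QZ9   DEBUG  254  
RS0   FATAL  50   
RS0   WARN   975  
RS0   INFO   162  
RS0   DEBUG  793  
DH2   FATAL  702  
DH2   WARN   955  
DH2   INFO   425  
DH2   DEBUG  616  

Each (host, column) pair becomes one row: 3 × 4 = 12 rows.
For example, (QZ9, FATAL) → count=172.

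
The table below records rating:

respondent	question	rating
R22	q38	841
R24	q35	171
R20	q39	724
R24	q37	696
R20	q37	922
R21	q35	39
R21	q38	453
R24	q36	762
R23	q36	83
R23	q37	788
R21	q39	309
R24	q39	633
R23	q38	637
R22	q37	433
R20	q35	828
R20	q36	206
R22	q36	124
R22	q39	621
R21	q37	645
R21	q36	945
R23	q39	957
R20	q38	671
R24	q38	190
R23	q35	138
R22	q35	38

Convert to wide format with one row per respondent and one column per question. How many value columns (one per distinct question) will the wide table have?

5

5 distinct question values: q35, q36, q37, q38, q39.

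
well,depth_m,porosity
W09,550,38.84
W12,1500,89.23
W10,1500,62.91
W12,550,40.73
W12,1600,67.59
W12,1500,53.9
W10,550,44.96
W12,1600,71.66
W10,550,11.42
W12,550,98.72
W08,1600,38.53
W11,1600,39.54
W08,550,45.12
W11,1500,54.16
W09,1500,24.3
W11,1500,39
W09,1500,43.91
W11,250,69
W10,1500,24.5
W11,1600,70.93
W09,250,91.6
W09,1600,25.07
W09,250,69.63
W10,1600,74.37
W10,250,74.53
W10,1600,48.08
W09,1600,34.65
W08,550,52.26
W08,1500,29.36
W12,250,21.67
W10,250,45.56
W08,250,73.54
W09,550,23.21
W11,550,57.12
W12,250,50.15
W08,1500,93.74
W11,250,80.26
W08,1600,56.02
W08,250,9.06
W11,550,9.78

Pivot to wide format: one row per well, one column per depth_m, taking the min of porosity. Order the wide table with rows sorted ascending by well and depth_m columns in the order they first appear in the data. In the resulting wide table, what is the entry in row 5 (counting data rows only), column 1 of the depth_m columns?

40.73

With rows sorted ascending by well, row 5 is well=W12. depth_m columns in first-appearance order: 550, 1500, 1600, 250; column 1 is 550.
Long rows with well=W12, depth_m=550: min(40.73, 98.72) = 40.73.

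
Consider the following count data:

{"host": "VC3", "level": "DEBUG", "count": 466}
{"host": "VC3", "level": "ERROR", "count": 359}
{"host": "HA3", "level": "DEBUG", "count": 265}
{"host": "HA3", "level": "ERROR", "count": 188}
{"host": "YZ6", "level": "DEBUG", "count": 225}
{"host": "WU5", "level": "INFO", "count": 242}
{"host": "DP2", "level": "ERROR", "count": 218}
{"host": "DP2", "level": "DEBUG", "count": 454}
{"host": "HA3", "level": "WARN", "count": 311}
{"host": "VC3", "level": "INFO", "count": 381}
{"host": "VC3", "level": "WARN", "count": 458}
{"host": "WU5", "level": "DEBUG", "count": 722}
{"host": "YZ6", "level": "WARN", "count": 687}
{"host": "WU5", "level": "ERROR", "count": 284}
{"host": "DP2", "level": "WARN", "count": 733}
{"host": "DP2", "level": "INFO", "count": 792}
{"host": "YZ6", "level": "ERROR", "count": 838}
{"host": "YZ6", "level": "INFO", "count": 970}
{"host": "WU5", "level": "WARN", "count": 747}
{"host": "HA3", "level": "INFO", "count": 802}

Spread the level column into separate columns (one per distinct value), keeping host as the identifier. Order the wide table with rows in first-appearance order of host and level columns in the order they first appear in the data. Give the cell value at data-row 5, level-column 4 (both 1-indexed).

With rows in first-appearance order of host, row 5 is host=DP2. level columns in first-appearance order: DEBUG, ERROR, INFO, WARN; column 4 is WARN.
Long rows with host=DP2, level=WARN: count = 733.

733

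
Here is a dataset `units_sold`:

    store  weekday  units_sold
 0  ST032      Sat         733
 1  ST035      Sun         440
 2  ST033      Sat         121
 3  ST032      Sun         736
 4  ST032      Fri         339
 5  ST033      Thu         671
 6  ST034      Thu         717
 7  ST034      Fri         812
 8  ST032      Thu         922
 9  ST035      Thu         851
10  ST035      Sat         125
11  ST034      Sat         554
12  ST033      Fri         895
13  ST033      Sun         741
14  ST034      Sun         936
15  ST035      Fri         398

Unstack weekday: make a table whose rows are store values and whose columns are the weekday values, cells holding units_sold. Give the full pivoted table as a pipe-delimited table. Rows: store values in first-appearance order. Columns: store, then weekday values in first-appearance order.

Columns: store plus the 4 distinct weekday values (Sat, Sun, Fri, Thu).
For example, row ST032 column Sat takes units_sold=733 from the long row (ST032, Sat).

| store | Sat | Sun | Fri | Thu |
| ST032 | 733 | 736 | 339 | 922 |
| ST035 | 125 | 440 | 398 | 851 |
| ST033 | 121 | 741 | 895 | 671 |
| ST034 | 554 | 936 | 812 | 717 |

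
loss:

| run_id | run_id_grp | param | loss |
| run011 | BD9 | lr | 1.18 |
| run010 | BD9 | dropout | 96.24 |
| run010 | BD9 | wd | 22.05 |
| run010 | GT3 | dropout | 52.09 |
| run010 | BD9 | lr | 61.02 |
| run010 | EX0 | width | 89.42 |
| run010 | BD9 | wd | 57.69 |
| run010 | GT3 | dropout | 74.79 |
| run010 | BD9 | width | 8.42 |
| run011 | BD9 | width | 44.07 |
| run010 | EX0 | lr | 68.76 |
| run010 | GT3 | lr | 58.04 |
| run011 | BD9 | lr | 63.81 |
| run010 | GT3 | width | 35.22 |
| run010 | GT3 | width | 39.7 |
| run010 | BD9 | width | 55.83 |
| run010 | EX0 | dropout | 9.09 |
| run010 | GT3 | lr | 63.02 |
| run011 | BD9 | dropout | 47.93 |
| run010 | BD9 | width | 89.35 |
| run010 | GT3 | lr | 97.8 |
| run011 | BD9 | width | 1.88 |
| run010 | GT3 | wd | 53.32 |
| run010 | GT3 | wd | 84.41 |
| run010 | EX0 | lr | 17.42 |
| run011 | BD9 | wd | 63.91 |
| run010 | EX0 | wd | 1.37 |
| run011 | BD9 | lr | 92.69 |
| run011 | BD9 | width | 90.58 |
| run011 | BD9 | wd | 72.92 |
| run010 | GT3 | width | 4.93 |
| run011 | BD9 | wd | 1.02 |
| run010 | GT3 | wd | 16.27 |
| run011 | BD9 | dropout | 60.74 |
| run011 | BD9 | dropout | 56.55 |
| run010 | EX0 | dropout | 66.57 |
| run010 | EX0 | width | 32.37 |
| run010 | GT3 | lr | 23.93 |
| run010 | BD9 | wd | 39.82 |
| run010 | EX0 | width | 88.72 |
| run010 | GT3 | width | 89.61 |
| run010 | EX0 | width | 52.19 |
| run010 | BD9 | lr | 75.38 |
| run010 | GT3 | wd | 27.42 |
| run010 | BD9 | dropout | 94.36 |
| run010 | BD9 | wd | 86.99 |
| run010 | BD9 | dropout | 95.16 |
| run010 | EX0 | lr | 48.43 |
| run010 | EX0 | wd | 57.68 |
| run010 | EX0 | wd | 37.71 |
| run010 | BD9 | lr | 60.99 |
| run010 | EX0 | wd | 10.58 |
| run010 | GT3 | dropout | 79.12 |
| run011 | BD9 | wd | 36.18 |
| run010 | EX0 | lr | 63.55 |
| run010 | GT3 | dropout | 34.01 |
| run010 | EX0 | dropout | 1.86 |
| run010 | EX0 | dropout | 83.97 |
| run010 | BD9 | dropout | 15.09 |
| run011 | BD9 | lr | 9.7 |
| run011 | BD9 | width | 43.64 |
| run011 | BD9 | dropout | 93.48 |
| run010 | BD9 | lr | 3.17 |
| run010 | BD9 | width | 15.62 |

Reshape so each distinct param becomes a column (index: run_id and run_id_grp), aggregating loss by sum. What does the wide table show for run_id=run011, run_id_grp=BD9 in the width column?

180.17

Rows with run_id=run011, run_id_grp=BD9 and param=width: loss values are 44.07, 1.88, 90.58, 43.64.
44.07 + 1.88 + 90.58 + 43.64 = 180.17.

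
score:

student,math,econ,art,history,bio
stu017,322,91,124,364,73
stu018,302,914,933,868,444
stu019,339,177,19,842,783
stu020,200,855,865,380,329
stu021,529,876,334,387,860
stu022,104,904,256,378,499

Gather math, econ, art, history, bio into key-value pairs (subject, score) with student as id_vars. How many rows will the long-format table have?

6 student values × 5 melted columns = 30 rows.

30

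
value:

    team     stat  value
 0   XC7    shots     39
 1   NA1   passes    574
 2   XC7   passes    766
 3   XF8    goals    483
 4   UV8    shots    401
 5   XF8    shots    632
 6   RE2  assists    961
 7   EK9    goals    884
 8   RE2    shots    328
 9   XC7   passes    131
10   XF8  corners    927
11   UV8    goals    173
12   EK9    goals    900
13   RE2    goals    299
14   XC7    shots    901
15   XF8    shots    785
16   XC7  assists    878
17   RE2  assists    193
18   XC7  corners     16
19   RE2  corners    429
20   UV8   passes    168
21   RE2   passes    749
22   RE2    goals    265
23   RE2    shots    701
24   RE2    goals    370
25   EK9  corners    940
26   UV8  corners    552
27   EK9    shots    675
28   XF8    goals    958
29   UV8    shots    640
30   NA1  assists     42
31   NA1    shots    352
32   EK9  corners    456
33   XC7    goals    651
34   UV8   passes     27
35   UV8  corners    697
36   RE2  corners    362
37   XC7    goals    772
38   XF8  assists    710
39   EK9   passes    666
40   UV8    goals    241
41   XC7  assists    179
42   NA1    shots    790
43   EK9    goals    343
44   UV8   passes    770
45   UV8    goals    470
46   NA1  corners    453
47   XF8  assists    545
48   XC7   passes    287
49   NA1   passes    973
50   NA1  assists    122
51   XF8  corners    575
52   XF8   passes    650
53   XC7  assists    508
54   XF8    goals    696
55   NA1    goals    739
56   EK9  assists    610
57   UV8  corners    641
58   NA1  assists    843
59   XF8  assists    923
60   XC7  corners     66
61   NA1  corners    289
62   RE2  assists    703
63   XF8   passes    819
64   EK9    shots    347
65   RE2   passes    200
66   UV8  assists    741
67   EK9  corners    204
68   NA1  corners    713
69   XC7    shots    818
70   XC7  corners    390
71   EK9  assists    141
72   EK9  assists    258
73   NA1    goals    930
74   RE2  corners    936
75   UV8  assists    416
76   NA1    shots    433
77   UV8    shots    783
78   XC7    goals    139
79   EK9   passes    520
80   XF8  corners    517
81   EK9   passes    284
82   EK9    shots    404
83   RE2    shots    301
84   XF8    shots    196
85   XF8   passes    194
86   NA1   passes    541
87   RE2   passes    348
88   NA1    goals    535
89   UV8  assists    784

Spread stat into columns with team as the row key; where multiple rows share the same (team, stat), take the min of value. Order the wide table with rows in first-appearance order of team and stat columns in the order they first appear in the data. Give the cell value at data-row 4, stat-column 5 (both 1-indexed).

With rows in first-appearance order of team, row 4 is team=UV8. stat columns in first-appearance order: shots, passes, goals, assists, corners; column 5 is corners.
Long rows with team=UV8, stat=corners: min(552, 697, 641) = 552.

552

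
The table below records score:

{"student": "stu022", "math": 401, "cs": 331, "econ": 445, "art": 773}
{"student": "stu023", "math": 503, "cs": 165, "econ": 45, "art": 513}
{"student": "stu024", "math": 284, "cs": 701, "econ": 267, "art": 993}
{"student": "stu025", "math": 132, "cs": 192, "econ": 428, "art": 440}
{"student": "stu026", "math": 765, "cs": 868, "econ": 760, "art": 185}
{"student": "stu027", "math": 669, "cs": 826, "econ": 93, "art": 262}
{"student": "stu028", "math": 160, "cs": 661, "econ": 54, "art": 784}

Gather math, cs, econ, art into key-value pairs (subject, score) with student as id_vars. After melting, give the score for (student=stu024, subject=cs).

Unpivoting turns each (student, wide-column) pair into one long row.
The wide cell at row stu024, column cs holds 701, so the long row (stu024, cs) has score=701.

701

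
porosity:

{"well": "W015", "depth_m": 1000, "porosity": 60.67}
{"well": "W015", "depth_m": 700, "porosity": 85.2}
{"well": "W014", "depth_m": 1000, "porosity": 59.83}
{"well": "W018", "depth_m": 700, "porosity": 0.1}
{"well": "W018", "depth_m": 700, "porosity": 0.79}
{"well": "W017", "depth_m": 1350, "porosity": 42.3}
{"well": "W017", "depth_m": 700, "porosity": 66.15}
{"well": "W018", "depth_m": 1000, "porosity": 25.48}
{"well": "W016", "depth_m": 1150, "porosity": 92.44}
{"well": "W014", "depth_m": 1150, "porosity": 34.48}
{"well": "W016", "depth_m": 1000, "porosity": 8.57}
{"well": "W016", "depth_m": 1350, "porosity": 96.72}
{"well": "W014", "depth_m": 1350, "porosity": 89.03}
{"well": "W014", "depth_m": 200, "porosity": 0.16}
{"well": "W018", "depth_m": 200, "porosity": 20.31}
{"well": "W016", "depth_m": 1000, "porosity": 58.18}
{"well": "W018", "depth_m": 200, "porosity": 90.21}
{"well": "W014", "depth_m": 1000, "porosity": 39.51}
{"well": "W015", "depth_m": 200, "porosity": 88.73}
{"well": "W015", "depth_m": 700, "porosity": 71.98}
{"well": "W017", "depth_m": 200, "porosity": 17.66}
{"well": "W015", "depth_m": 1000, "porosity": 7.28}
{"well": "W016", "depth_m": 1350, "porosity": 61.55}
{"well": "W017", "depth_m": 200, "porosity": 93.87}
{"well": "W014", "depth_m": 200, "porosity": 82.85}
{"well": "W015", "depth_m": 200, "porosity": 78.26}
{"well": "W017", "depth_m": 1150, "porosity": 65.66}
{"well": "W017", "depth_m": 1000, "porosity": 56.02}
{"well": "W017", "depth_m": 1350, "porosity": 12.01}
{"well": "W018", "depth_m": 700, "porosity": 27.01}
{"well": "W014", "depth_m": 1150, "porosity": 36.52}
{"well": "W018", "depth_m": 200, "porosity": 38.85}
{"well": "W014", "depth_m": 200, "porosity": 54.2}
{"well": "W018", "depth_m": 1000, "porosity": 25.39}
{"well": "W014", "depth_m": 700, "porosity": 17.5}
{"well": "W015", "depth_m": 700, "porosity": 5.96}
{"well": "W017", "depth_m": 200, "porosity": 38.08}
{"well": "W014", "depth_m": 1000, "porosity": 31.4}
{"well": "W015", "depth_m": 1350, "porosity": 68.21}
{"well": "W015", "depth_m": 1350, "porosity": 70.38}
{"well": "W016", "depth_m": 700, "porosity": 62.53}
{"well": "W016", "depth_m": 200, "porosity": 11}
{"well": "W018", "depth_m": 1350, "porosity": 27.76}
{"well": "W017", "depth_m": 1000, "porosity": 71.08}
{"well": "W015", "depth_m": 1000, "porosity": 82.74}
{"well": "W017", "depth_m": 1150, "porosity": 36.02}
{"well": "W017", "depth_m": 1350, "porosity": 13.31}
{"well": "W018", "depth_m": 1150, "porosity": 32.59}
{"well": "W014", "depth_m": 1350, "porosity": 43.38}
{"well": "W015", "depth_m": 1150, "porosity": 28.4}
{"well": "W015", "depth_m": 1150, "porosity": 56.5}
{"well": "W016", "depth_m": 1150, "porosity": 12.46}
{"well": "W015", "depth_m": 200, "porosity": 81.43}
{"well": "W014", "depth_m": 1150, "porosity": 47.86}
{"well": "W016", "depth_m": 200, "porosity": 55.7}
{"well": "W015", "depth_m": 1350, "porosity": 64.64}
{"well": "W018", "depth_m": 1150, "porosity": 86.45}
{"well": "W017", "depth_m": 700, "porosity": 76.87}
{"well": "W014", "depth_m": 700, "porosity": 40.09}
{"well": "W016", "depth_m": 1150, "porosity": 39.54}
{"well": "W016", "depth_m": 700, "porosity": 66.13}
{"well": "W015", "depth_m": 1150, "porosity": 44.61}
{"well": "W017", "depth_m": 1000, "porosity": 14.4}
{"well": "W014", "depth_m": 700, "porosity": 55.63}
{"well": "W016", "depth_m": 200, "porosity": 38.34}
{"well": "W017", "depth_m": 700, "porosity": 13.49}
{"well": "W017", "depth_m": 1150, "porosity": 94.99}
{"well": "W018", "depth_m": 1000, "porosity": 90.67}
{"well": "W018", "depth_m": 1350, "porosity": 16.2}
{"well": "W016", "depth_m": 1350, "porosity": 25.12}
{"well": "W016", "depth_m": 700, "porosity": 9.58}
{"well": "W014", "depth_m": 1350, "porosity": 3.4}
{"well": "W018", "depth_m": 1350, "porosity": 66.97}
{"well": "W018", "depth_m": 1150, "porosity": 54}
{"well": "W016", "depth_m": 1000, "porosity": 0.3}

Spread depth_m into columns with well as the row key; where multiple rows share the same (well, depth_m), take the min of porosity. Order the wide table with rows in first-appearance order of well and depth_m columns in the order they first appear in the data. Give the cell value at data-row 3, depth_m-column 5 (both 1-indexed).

20.31

With rows in first-appearance order of well, row 3 is well=W018. depth_m columns in first-appearance order: 1000, 700, 1350, 1150, 200; column 5 is 200.
Long rows with well=W018, depth_m=200: min(20.31, 90.21, 38.85) = 20.31.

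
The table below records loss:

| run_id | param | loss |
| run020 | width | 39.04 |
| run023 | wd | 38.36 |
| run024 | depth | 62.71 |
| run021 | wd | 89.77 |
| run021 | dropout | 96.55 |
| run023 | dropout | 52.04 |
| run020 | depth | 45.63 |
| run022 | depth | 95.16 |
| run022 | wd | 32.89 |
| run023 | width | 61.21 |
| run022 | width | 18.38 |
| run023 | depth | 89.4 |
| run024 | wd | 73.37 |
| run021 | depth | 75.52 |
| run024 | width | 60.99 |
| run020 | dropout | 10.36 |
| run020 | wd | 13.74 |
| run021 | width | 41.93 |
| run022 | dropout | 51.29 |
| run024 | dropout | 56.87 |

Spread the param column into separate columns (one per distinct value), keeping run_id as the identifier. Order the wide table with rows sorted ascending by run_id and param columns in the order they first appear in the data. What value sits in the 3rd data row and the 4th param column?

51.29

With rows sorted ascending by run_id, row 3 is run_id=run022. param columns in first-appearance order: width, wd, depth, dropout; column 4 is dropout.
Long rows with run_id=run022, param=dropout: loss = 51.29.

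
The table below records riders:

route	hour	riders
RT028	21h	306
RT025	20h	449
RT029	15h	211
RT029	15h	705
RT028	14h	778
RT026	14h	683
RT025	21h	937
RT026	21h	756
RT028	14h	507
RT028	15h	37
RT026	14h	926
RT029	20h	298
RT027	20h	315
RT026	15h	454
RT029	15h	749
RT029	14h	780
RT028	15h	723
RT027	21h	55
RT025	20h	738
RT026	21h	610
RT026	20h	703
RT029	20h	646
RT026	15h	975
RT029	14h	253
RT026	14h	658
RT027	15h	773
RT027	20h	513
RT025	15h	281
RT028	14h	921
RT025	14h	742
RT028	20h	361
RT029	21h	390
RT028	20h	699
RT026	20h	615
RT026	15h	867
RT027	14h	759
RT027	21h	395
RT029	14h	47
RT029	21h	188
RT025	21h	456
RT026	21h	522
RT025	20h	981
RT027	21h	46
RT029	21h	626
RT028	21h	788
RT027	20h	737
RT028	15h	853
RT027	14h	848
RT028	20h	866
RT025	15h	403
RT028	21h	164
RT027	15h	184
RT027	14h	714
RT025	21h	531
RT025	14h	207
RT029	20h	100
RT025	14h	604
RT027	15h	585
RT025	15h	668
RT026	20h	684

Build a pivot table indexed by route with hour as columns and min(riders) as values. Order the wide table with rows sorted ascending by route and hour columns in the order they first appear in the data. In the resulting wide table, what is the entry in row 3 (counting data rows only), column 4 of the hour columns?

With rows sorted ascending by route, row 3 is route=RT027. hour columns in first-appearance order: 21h, 20h, 15h, 14h; column 4 is 14h.
Long rows with route=RT027, hour=14h: min(759, 848, 714) = 714.

714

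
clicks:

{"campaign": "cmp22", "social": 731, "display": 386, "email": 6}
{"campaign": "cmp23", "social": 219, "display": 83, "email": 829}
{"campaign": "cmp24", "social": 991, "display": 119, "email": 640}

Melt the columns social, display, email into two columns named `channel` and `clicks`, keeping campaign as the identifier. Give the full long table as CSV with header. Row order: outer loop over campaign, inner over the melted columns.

campaign,channel,clicks
cmp22,social,731
cmp22,display,386
cmp22,email,6
cmp23,social,219
cmp23,display,83
cmp23,email,829
cmp24,social,991
cmp24,display,119
cmp24,email,640

Each (campaign, column) pair becomes one row: 3 × 3 = 9 rows.
For example, (cmp22, social) → clicks=731.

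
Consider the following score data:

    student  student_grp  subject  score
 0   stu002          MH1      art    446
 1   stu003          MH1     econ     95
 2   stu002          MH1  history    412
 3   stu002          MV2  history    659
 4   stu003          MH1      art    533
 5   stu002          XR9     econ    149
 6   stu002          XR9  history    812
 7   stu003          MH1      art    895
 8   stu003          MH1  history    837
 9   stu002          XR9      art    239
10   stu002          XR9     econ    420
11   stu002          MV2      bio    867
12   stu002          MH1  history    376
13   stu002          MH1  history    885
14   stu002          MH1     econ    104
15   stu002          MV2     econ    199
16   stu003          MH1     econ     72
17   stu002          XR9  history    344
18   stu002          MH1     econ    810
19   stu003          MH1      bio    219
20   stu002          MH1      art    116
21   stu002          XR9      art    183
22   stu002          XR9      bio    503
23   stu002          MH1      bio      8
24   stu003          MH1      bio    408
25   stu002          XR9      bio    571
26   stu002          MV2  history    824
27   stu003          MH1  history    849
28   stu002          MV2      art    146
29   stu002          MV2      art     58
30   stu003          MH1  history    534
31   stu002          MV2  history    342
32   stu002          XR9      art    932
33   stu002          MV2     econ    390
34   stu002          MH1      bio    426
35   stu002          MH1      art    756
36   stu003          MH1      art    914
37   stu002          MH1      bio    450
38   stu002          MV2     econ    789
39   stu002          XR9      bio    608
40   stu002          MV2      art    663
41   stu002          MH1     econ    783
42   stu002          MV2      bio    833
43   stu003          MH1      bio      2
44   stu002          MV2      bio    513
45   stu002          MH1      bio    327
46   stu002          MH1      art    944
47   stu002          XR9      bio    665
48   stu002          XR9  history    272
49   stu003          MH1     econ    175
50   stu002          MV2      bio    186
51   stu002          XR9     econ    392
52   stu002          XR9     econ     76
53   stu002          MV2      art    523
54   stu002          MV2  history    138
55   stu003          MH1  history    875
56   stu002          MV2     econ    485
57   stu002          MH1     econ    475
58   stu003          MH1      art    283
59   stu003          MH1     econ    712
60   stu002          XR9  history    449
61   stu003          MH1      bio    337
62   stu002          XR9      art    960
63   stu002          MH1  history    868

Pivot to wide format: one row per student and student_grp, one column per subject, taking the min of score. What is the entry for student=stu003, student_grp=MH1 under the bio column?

2

Rows with student=stu003, student_grp=MH1 and subject=bio: score values are 219, 408, 2, 337.
min(219, 408, 2, 337) = 2.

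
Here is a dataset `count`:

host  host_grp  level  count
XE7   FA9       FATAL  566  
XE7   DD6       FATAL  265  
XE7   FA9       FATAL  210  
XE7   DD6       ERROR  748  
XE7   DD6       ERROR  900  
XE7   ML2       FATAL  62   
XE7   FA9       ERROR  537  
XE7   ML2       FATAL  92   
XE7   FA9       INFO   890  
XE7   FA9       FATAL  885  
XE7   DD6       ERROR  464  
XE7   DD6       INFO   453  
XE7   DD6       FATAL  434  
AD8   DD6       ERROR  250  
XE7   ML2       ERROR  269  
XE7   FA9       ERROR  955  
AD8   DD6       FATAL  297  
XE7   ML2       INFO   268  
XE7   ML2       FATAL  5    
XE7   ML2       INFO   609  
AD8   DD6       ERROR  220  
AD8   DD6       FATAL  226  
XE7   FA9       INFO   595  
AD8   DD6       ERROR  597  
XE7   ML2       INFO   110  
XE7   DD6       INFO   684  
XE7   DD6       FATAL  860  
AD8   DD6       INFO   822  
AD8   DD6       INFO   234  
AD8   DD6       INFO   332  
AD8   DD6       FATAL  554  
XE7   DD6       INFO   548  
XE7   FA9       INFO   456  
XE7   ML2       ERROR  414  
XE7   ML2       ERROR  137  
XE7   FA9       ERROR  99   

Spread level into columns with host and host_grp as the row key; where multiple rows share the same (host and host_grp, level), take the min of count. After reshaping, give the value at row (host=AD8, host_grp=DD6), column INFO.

234

Rows with host=AD8, host_grp=DD6 and level=INFO: count values are 822, 234, 332.
min(822, 234, 332) = 234.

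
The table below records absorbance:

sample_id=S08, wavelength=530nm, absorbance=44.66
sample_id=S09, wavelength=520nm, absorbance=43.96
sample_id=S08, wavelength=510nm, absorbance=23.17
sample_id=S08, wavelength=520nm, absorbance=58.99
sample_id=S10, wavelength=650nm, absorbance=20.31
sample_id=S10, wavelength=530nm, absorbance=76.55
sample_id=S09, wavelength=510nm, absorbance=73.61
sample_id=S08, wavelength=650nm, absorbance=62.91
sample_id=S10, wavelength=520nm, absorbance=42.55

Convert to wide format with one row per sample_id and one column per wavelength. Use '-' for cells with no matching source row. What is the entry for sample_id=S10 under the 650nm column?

The long row with sample_id=S10, wavelength=650nm has absorbance=20.31.

20.31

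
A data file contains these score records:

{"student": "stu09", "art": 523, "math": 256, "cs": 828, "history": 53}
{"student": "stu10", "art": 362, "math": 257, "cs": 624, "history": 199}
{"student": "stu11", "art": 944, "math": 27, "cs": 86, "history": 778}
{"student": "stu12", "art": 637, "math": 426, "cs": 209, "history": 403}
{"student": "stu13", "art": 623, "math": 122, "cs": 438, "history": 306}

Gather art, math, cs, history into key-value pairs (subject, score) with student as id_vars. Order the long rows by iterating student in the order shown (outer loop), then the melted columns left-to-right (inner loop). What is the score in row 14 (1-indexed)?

20 rows total (5 × 4). Row 14: index ⌊(14-1)/4⌋ = 3 into student → stu12; (14-1) mod 4 = 1 into the melted columns → math.
So row 14 is (stu12, math, 426); score = 426.

426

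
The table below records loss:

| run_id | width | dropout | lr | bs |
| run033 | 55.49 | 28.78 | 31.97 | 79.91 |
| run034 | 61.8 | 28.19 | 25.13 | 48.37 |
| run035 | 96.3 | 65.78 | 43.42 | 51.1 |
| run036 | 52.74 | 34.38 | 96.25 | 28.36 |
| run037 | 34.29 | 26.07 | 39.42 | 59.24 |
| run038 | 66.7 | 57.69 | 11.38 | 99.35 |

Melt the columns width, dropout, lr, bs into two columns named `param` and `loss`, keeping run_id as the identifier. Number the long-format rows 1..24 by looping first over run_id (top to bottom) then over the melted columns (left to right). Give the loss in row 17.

34.29

24 rows total (6 × 4). Row 17: index ⌊(17-1)/4⌋ = 4 into run_id → run037; (17-1) mod 4 = 0 into the melted columns → width.
So row 17 is (run037, width, 34.29); loss = 34.29.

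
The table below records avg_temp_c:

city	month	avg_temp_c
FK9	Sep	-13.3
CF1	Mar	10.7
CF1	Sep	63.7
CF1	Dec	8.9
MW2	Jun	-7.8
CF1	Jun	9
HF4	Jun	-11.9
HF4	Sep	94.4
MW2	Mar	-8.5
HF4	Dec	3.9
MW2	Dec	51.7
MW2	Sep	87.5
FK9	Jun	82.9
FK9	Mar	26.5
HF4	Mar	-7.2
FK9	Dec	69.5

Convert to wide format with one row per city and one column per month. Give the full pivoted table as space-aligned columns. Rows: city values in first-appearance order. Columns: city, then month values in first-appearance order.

city  Sep    Mar   Dec   Jun  
FK9   -13.3  26.5  69.5  82.9 
CF1   63.7   10.7  8.9   9    
MW2   87.5   -8.5  51.7  -7.8 
HF4   94.4   -7.2  3.9   -11.9

Columns: city plus the 4 distinct month values (Sep, Mar, Dec, Jun).
For example, row FK9 column Sep takes avg_temp_c=-13.3 from the long row (FK9, Sep).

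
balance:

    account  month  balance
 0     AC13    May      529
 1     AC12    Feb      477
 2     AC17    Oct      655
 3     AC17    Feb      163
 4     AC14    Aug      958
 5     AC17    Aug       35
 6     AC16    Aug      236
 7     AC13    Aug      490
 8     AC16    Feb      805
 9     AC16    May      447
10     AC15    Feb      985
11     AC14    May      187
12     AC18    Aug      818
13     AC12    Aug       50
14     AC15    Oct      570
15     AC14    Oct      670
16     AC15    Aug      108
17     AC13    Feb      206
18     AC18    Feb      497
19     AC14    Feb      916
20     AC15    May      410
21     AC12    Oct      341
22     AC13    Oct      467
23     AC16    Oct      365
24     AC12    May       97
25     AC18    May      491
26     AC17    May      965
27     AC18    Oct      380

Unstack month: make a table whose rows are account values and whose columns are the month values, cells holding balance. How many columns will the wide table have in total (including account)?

5

1 column for account plus 4 distinct month values → 5 columns.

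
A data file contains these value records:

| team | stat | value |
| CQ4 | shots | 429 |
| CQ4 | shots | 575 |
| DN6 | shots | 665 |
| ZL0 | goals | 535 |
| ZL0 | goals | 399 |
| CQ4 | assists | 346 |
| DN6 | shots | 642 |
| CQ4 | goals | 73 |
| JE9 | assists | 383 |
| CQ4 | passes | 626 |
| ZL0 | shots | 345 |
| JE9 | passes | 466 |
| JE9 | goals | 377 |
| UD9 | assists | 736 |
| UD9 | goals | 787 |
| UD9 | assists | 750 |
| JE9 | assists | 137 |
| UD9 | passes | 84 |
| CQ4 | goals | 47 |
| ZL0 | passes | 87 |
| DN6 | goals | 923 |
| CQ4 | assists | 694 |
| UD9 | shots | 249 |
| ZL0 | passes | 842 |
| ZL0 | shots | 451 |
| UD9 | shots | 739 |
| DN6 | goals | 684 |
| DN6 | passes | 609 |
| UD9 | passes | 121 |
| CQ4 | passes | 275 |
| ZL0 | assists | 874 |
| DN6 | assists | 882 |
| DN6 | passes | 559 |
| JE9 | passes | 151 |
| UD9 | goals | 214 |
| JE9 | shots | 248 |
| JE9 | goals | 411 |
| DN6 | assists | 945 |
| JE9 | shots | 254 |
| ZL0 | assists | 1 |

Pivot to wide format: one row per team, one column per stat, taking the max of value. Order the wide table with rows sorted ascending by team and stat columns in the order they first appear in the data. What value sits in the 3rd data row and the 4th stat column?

466

With rows sorted ascending by team, row 3 is team=JE9. stat columns in first-appearance order: shots, goals, assists, passes; column 4 is passes.
Long rows with team=JE9, stat=passes: max(466, 151) = 466.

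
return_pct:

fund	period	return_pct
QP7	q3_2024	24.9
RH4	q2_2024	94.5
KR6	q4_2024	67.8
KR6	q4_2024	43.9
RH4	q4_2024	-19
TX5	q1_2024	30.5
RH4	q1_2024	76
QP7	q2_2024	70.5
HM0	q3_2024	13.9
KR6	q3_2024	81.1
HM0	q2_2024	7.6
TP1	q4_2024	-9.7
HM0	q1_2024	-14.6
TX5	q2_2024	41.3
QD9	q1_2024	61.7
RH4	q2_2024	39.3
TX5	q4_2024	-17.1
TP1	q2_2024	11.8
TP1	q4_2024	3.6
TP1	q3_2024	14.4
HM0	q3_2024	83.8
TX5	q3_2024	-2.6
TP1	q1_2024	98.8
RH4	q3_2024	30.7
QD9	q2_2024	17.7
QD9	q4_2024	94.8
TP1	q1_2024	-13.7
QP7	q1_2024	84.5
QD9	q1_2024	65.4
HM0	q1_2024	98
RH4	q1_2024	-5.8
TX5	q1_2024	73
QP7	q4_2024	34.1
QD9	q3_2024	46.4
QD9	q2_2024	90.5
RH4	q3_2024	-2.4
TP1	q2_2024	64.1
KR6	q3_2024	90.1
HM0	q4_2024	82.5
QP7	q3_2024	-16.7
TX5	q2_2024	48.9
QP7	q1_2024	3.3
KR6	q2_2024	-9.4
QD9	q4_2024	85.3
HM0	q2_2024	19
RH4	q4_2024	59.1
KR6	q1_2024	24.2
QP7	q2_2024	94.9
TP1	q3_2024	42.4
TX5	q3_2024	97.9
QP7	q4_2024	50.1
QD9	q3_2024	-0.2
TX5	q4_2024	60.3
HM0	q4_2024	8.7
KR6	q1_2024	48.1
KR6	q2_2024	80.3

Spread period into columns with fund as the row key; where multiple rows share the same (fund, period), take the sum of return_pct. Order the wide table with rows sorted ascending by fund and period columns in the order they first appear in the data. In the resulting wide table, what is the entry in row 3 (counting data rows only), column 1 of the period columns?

46.2

With rows sorted ascending by fund, row 3 is fund=QD9. period columns in first-appearance order: q3_2024, q2_2024, q4_2024, q1_2024; column 1 is q3_2024.
Long rows with fund=QD9, period=q3_2024: 46.4 + -0.2 = 46.2.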